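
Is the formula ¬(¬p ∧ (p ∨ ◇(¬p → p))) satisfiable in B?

Satisfiable (open branch found)

1. ¬(¬p ∧ (p ∨ ◇(¬p → p))), u
2. ¬(p ∨ ◇(¬p → p)), u
3. ¬p, u
4. ¬◇(¬p → p), u
5. ¬(¬p → p), u
Accessibility: uRu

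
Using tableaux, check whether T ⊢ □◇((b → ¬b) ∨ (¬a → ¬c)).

Tableau for the negation ¬□◇((b → ¬b) ∨ (¬a → ¬c)):
1. ¬□◇((b → ¬b) ∨ (¬a → ¬c)), 0
2. ¬◇((b → ¬b) ∨ (¬a → ¬c)), 1
3. ¬((b → ¬b) ∨ (¬a → ¬c)), 1
4. ¬(b → ¬b), 1
5. ¬(¬a → ¬c), 1
6. b, 1
7. ¬a, 1
8. c, 1
Accessibility: 0R0, 0R1, 1R1
The negation has an open branch (countermodel exists).

Invalid (countermodel exists)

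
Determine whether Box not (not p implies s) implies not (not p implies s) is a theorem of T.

Valid in T

Tableau for the negation not (Box not (not p implies s) implies not (not p implies s)):
1. not (Box not (not p implies s) implies not (not p implies s)), w0
2. Box not (not p implies s), w0   [neg-implies-rule on 1]
3. not p implies s, w0   [neg-implies-rule on 1]
4. not (not p implies s), w0   [Box-rule on 2 via w0Rw0]
5. not p, w0   [neg-implies-rule on 4]
6. not s, w0   [neg-implies-rule on 4]
7. s, w0   [implies-rule on 3 (branches; this branch)]
Accessibility: w0Rw0
Branch closes: s and not s both at w0.
All branches of the negation close; one closing branch shown above.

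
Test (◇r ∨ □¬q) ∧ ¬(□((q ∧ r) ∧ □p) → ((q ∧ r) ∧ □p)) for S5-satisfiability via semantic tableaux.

Unsatisfiable (every branch closes)

1. (◇r ∨ □¬q) ∧ ¬(□((q ∧ r) ∧ □p) → ((q ∧ r) ∧ □p)), w0
2. ◇r ∨ □¬q, w0   [∧-rule on 1]
3. ¬(□((q ∧ r) ∧ □p) → ((q ∧ r) ∧ □p)), w0   [∧-rule on 1]
4. □((q ∧ r) ∧ □p), w0   [¬→-rule on 3]
5. ¬((q ∧ r) ∧ □p), w0   [¬→-rule on 3]
6. (q ∧ r) ∧ □p, w0   [□-rule on 4 via w0Rw0]
7. q ∧ r, w0   [∧-rule on 6]
8. □p, w0   [∧-rule on 6]
9. q, w0   [∧-rule on 7]
10. r, w0   [∧-rule on 7]
11. p, w0   [□-rule on 8 via w0Rw0]
12. ◇r, w0   [∨-rule on 2 (branches; this branch)]
13. ¬□p, w0   [¬∧-rule on 5 (branches; this branch)]
14. r, w1   [◇-rule on 12: fresh world w1, w0Rw1]
15. (q ∧ r) ∧ □p, w1   [□-rule on 4 via w0Rw1]
16. q ∧ r, w1   [∧-rule on 15]
17. □p, w1   [∧-rule on 15]
18. q, w1   [∧-rule on 16]
19. p, w1   [□-rule on 8 via w0Rw1]
20. ¬p, w2   [¬□-rule on 13: fresh world w2, w0Rw2]
21. (q ∧ r) ∧ □p, w2   [□-rule on 4 via w0Rw2]
22. q ∧ r, w2   [∧-rule on 21]
23. □p, w2   [∧-rule on 21]
24. q, w2   [∧-rule on 22]
25. r, w2   [∧-rule on 22]
26. p, w2   [□-rule on 8 via w0Rw2]
Accessibility: w0Rw0, w0Rw1, w0Rw2, w1Rw0, w1Rw1, w1Rw2, w2Rw0, w2Rw1, w2Rw2
Branch closes: p and ¬p both at w2.
All branches of the tableau close; one closing branch shown above.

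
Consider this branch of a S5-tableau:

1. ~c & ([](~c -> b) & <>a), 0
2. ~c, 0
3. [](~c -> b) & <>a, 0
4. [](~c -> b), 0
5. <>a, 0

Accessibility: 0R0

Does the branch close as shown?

No, open

No atom appears with both signs at the same world.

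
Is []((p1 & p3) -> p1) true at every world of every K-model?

Tableau for the negation ~[]((p1 & p3) -> p1):
1. ~[]((p1 & p3) -> p1), 0
2. ~((p1 & p3) -> p1), 1
3. p1 & p3, 1
4. ~p1, 1
5. p1, 1
6. p3, 1
Accessibility: 0R1
Branch closes: p1 and ~p1 both at 1.
Every branch of the negation's tableau closes; the branch above is one of them.

Valid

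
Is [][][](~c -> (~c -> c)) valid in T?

Tableau for the negation ~[][][](~c -> (~c -> c)):
1. ~[][][](~c -> (~c -> c)), u
2. ~[][](~c -> (~c -> c)), v
3. ~[](~c -> (~c -> c)), w
4. ~(~c -> (~c -> c)), x
5. ~c, x
6. ~(~c -> c), x
Accessibility: uRu, uRv, vRv, vRw, wRw, wRx, xRx
The negation has an open branch (countermodel exists).

No, not valid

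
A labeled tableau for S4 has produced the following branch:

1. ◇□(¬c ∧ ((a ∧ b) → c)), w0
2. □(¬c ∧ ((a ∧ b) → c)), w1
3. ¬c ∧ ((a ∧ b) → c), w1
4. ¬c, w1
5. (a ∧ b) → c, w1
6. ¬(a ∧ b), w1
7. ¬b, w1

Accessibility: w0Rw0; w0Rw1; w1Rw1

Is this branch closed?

Open

There is no literal clash: for every atom and world, at most one sign appears.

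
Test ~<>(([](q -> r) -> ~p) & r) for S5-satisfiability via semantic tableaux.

Satisfiable (open branch found)

1. ~<>(([](q -> r) -> ~p) & r), w0
2. ~(([](q -> r) -> ~p) & r), w0
3. ~r, w0
Accessibility: w0Rw0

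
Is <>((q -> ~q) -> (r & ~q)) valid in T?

No, not valid

Tableau for the negation ~<>((q -> ~q) -> (r & ~q)):
1. ~<>((q -> ~q) -> (r & ~q)), w0
2. ~((q -> ~q) -> (r & ~q)), w0
3. q -> ~q, w0
4. ~(r & ~q), w0
5. ~q, w0
6. ~r, w0
Accessibility: w0Rw0
The negation has an open branch (countermodel exists).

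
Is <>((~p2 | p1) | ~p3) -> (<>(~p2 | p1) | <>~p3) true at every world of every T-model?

Tableau for the negation ~(<>((~p2 | p1) | ~p3) -> (<>(~p2 | p1) | <>~p3)):
1. ~(<>((~p2 | p1) | ~p3) -> (<>(~p2 | p1) | <>~p3)), u
2. <>((~p2 | p1) | ~p3), u   [~->-rule on 1]
3. ~(<>(~p2 | p1) | <>~p3), u   [~->-rule on 1]
4. ~<>(~p2 | p1), u   [~|-rule on 3]
5. ~<>~p3, u   [~|-rule on 3]
6. ~(~p2 | p1), u   [~<>-rule on 4 via uRu]
7. p2, u   [~|-rule on 6]
8. ~p1, u   [~|-rule on 6]
9. p3, u   [~<>-rule on 5 via uRu]
10. (~p2 | p1) | ~p3, v   [<>-rule on 2: fresh world v, uRv]
11. ~(~p2 | p1), v   [~<>-rule on 4 via uRv]
12. p2, v   [~|-rule on 11]
13. ~p1, v   [~|-rule on 11]
14. p3, v   [~<>-rule on 5 via uRv]
15. ~p2 | p1, v   [|-rule on 10 (branches; this branch)]
16. p1, v   [|-rule on 15 (branches; this branch)]
Accessibility: uRu, uRv, vRv
Branch closes: p1 and ~p1 both at v.
Every branch of the negation's tableau closes; the branch above is one of them.

Valid in T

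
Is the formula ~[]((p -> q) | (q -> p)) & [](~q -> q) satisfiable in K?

Unsatisfiable (every branch closes)

1. ~[]((p -> q) | (q -> p)) & [](~q -> q), 0
2. ~[]((p -> q) | (q -> p)), 0
3. [](~q -> q), 0
4. ~((p -> q) | (q -> p)), 1
5. ~(p -> q), 1
6. ~(q -> p), 1
7. p, 1
8. ~q, 1
9. q, 1
10. ~p, 1
Accessibility: 0R1
Branch closes: q and ~q both at 1.
All branches of the tableau close; one closing branch shown above.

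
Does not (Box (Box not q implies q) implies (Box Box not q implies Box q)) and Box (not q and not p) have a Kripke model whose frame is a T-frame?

Unsatisfiable (every branch closes)

1. not (Box (Box not q implies q) implies (Box Box not q implies Box q)) and Box (not q and not p), 0
2. not (Box (Box not q implies q) implies (Box Box not q implies Box q)), 0
3. Box (not q and not p), 0
4. Box (Box not q implies q), 0
5. not (Box Box not q implies Box q), 0
6. Box Box not q, 0
7. not Box q, 0
8. not q and not p, 0
9. not q, 0
10. not p, 0
11. Box not q implies q, 0
12. Box not q, 0
13. not Box not q, 0
14. not q, 1
15. not q and not p, 1
16. not p, 1
17. Box not q implies q, 1
18. Box not q, 1
19. not Box not q, 1
20. q, 2
21. not q and not p, 2
22. not q, 2
23. not p, 2
Accessibility: 0R0, 0R1, 0R2, 1R1, 2R2
Branch closes: q and not q both at 2.
(One branch shown.) All branches close.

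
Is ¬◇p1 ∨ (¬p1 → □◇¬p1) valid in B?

Tableau for the negation ¬(¬◇p1 ∨ (¬p1 → □◇¬p1)):
1. ¬(¬◇p1 ∨ (¬p1 → □◇¬p1)), 0
2. ◇p1, 0   [¬∨-rule on 1]
3. ¬(¬p1 → □◇¬p1), 0   [¬∨-rule on 1]
4. ¬p1, 0   [¬→-rule on 3]
5. ¬□◇¬p1, 0   [¬→-rule on 3]
6. p1, 1   [◇-rule on 2: fresh world 1, 0R1]
7. ¬◇¬p1, 2   [¬□-rule on 5: fresh world 2, 0R2]
8. p1, 0   [¬◇-rule on 7 via 2R0]
Accessibility: 0R0, 0R1, 0R2, 1R0, 1R1, 2R0, 2R2
Branch closes: p1 and ¬p1 both at 0.
Every branch of the negation's tableau closes; the branch above is one of them.

Yes, valid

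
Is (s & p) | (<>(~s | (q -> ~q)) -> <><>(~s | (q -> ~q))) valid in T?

Valid

Tableau for the negation ~((s & p) | (<>(~s | (q -> ~q)) -> <><>(~s | (q -> ~q)))):
1. ~((s & p) | (<>(~s | (q -> ~q)) -> <><>(~s | (q -> ~q)))), 0
2. ~(s & p), 0   [~|-rule on 1]
3. ~(<>(~s | (q -> ~q)) -> <><>(~s | (q -> ~q))), 0   [~|-rule on 1]
4. <>(~s | (q -> ~q)), 0   [~->-rule on 3]
5. ~<><>(~s | (q -> ~q)), 0   [~->-rule on 3]
6. ~<>(~s | (q -> ~q)), 0   [~<>-rule on 5 via 0R0]
7. ~(~s | (q -> ~q)), 0   [~<>-rule on 6 via 0R0]
8. s, 0   [~|-rule on 7]
9. ~(q -> ~q), 0   [~|-rule on 7]
10. q, 0   [~->-rule on 9]
11. ~p, 0   [~&-rule on 2 (branches; this branch)]
12. ~s | (q -> ~q), 1   [<>-rule on 4: fresh world 1, 0R1]
13. ~<>(~s | (q -> ~q)), 1   [~<>-rule on 5 via 0R1]
14. ~(~s | (q -> ~q)), 1   [~<>-rule on 6 via 0R1]
15. s, 1   [~|-rule on 14]
16. ~(q -> ~q), 1   [~|-rule on 14]
17. q, 1   [~->-rule on 16]
18. q -> ~q, 1   [|-rule on 12 (branches; this branch)]
19. ~q, 1   [->-rule on 18 (branches; this branch)]
Accessibility: 0R0, 0R1, 1R1
Branch closes: q and ~q both at 1.
All branches of the negation close; one closing branch shown above.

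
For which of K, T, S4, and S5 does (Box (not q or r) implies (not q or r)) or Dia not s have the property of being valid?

K-tableau for the negation not ((Box (not q or r) implies (not q or r)) or Dia not s):
1. not ((Box (not q or r) implies (not q or r)) or Dia not s), u
2. not (Box (not q or r) implies (not q or r)), u
3. not Dia not s, u
4. Box (not q or r), u
5. not (not q or r), u
6. q, u
7. not r, u
Complete open branch: countermodel on a K-frame, so not valid in K.
T-tableau for the negation not ((Box (not q or r) implies (not q or r)) or Dia not s):
1. not ((Box (not q or r) implies (not q or r)) or Dia not s), u
2. not (Box (not q or r) implies (not q or r)), u
3. not Dia not s, u
4. Box (not q or r), u
5. not (not q or r), u
6. q, u
7. not r, u
8. s, u
9. not q or r, u
10. r, u
Accessibility: uRu
Branch closes: r and not r both at u.
Every branch closes (one shown): valid in T, hence also in S4, S5 (every theorem of T is a theorem of S4 and S5).

T, S4, S5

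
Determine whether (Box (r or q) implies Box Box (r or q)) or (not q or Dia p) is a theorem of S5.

Valid

Tableau for the negation not ((Box (r or q) implies Box Box (r or q)) or (not q or Dia p)):
1. not ((Box (r or q) implies Box Box (r or q)) or (not q or Dia p)), u
2. not (Box (r or q) implies Box Box (r or q)), u
3. not (not q or Dia p), u
4. Box (r or q), u
5. not Box Box (r or q), u
6. q, u
7. not Dia p, u
8. r or q, u
9. not p, u
10. not Box (r or q), v
11. r or q, v
12. not p, v
13. q, v
14. not (r or q), w
15. not r, w
16. not q, w
17. r or q, w
18. not p, w
19. q, w
Accessibility: uRu, uRv, uRw, vRu, vRv, vRw, wRu, wRv, wRw
Branch closes: q and not q both at w.
All branches of the negation close; one closing branch shown above.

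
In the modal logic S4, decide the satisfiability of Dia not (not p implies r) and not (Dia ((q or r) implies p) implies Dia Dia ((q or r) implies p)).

1. Dia not (not p implies r) and not (Dia ((q or r) implies p) implies Dia Dia ((q or r) implies p)), u
2. Dia not (not p implies r), u
3. not (Dia ((q or r) implies p) implies Dia Dia ((q or r) implies p)), u
4. Dia ((q or r) implies p), u
5. not Dia Dia ((q or r) implies p), u
6. not Dia ((q or r) implies p), u
7. not ((q or r) implies p), u
8. q or r, u
9. not p, u
10. r, u
11. not (not p implies r), v
12. not p, v
13. not r, v
14. not Dia ((q or r) implies p), v
15. not ((q or r) implies p), v
16. q or r, v
17. q, v
18. (q or r) implies p, w
19. not Dia ((q or r) implies p), w
20. not ((q or r) implies p), w
21. q or r, w
22. not p, w
23. not (q or r), w
24. not q, w
25. not r, w
26. r, w
Accessibility: uRu, uRv, uRw, vRv, wRw
Branch closes: r and not r both at w.
Every branch closes; the branch above is one of them.

No, unsatisfiable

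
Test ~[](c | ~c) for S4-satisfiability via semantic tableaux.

Unsatisfiable

1. ~[](c | ~c), 0
2. ~(c | ~c), 1
3. ~c, 1
4. c, 1
Accessibility: 0R0, 0R1, 1R1
Branch closes: c and ~c both at 1.
All branches of the tableau close; one closing branch shown above.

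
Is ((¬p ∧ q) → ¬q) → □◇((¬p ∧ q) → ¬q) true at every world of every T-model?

Tableau for the negation ¬(((¬p ∧ q) → ¬q) → □◇((¬p ∧ q) → ¬q)):
1. ¬(((¬p ∧ q) → ¬q) → □◇((¬p ∧ q) → ¬q)), u
2. (¬p ∧ q) → ¬q, u
3. ¬□◇((¬p ∧ q) → ¬q), u
4. ¬q, u
5. ¬◇((¬p ∧ q) → ¬q), v
6. ¬((¬p ∧ q) → ¬q), v
7. ¬p ∧ q, v
8. q, v
9. ¬p, v
Accessibility: uRu, uRv, vRv
The negation has an open branch (countermodel exists).

No, not valid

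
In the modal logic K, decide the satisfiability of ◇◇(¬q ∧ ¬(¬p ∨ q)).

1. ◇◇(¬q ∧ ¬(¬p ∨ q)), u
2. ◇(¬q ∧ ¬(¬p ∨ q)), v
3. ¬q ∧ ¬(¬p ∨ q), w
4. ¬q, w
5. ¬(¬p ∨ q), w
6. p, w
Accessibility: uRv, vRw

Satisfiable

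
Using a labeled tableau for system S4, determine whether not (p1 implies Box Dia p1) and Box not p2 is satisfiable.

Satisfiable (open branch found)

1. not (p1 implies Box Dia p1) and Box not p2, 0
2. not (p1 implies Box Dia p1), 0
3. Box not p2, 0
4. p1, 0
5. not Box Dia p1, 0
6. not p2, 0
7. not Dia p1, 1
8. not p2, 1
9. not p1, 1
Accessibility: 0R0, 0R1, 1R1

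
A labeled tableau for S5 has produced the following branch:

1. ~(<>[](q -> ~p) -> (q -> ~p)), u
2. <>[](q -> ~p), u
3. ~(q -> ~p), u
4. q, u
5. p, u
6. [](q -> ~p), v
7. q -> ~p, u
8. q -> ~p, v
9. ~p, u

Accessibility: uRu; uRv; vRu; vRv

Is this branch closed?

Closed

Both p and ~p appear at u.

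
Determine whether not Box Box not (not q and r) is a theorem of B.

Invalid (countermodel exists)

Tableau for the negation Box Box not (not q and r):
1. Box Box not (not q and r), u
2. Box not (not q and r), u
3. not (not q and r), u
4. not r, u
Accessibility: uRu
The negation has an open branch (countermodel exists).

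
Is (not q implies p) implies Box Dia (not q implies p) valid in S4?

No, not valid

Tableau for the negation not ((not q implies p) implies Box Dia (not q implies p)):
1. not ((not q implies p) implies Box Dia (not q implies p)), 0
2. not q implies p, 0
3. not Box Dia (not q implies p), 0
4. p, 0
5. not Dia (not q implies p), 1
6. not (not q implies p), 1
7. not q, 1
8. not p, 1
Accessibility: 0R0, 0R1, 1R1
The negation has an open branch (countermodel exists).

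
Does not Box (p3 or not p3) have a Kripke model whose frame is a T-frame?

No, unsatisfiable

1. not Box (p3 or not p3), u
2. not (p3 or not p3), v
3. not p3, v
4. p3, v
Accessibility: uRu, uRv, vRv
Branch closes: p3 and not p3 both at v.
(One branch shown.) All branches close.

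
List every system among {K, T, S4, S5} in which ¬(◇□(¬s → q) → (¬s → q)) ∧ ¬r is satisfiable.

S4-tableau for the formula:
1. ¬(◇□(¬s → q) → (¬s → q)) ∧ ¬r, 0
2. ¬(◇□(¬s → q) → (¬s → q)), 0
3. ¬r, 0
4. ◇□(¬s → q), 0
5. ¬(¬s → q), 0
6. ¬s, 0
7. ¬q, 0
8. □(¬s → q), 1
9. ¬s → q, 1
10. q, 1
Accessibility: 0R0, 0R1, 1R1
Complete open branch: satisfiable in S4, hence also in K, T (this S4-model is also a K-model and a T-model).
S5-tableau for the formula:
1. ¬(◇□(¬s → q) → (¬s → q)) ∧ ¬r, 0
2. ¬(◇□(¬s → q) → (¬s → q)), 0
3. ¬r, 0
4. ◇□(¬s → q), 0
5. ¬(¬s → q), 0
6. ¬s, 0
7. ¬q, 0
8. □(¬s → q), 1
9. ¬s → q, 0
10. ¬s → q, 1
11. q, 0
Accessibility: 0R0, 0R1, 1R0, 1R1
Branch closes: q and ¬q both at 0.
Every branch closes (one shown): unsatisfiable in S5.

K, T, S4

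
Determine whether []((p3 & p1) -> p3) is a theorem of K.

Tableau for the negation ~[]((p3 & p1) -> p3):
1. ~[]((p3 & p1) -> p3), w0
2. ~((p3 & p1) -> p3), w1
3. p3 & p1, w1
4. ~p3, w1
5. p3, w1
6. p1, w1
Accessibility: w0Rw1
Branch closes: p3 and ~p3 both at w1.
Every branch of the negation's tableau closes; the branch above is one of them.

Yes, valid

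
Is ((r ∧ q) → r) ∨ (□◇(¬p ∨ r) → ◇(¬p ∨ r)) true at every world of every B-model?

Tableau for the negation ¬(((r ∧ q) → r) ∨ (□◇(¬p ∨ r) → ◇(¬p ∨ r))):
1. ¬(((r ∧ q) → r) ∨ (□◇(¬p ∨ r) → ◇(¬p ∨ r))), u
2. ¬((r ∧ q) → r), u   [¬∨-rule on 1]
3. ¬(□◇(¬p ∨ r) → ◇(¬p ∨ r)), u   [¬∨-rule on 1]
4. r ∧ q, u   [¬→-rule on 2]
5. ¬r, u   [¬→-rule on 2]
6. □◇(¬p ∨ r), u   [¬→-rule on 3]
7. ¬◇(¬p ∨ r), u   [¬→-rule on 3]
8. r, u   [∧-rule on 4]
9. q, u   [∧-rule on 4]
Accessibility: uRu
Branch closes: r and ¬r both at u.
Every branch of the negation's tableau closes; the branch above is one of them.

Yes, valid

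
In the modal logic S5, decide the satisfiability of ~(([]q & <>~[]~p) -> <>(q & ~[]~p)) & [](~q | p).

1. ~(([]q & <>~[]~p) -> <>(q & ~[]~p)) & [](~q | p), w0
2. ~(([]q & <>~[]~p) -> <>(q & ~[]~p)), w0
3. [](~q | p), w0
4. []q & <>~[]~p, w0
5. ~<>(q & ~[]~p), w0
6. []q, w0
7. <>~[]~p, w0
8. ~q | p, w0
9. ~(q & ~[]~p), w0
10. q, w0
11. p, w0
12. []~p, w0
13. ~p, w0
Accessibility: w0Rw0
Branch closes: p and ~p both at w0.
Every branch closes; the branch above is one of them.

Unsatisfiable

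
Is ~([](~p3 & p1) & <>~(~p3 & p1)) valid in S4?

Tableau for the negation [](~p3 & p1) & <>~(~p3 & p1):
1. [](~p3 & p1) & <>~(~p3 & p1), u
2. [](~p3 & p1), u
3. <>~(~p3 & p1), u
4. ~p3 & p1, u
5. ~p3, u
6. p1, u
7. ~(~p3 & p1), v
8. ~p3 & p1, v
9. ~p3, v
10. p1, v
11. ~p1, v
Accessibility: uRu, uRv, vRv
Branch closes: p1 and ~p1 both at v.
Every branch of the negation's tableau closes; the branch above is one of them.

Valid in S4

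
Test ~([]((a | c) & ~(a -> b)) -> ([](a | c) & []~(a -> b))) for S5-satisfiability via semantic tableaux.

1. ~([]((a | c) & ~(a -> b)) -> ([](a | c) & []~(a -> b))), u
2. []((a | c) & ~(a -> b)), u
3. ~([](a | c) & []~(a -> b)), u
4. (a | c) & ~(a -> b), u
5. a | c, u
6. ~(a -> b), u
7. a, u
8. ~b, u
9. ~[]~(a -> b), u
10. c, u
11. a -> b, v
12. (a | c) & ~(a -> b), v
13. a | c, v
14. ~(a -> b), v
15. a, v
16. ~b, v
17. b, v
Accessibility: uRu, uRv, vRu, vRv
Branch closes: b and ~b both at v.
Every branch closes; the branch above is one of them.

Unsatisfiable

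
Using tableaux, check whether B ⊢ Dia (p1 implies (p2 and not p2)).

Invalid (countermodel exists)

Tableau for the negation not Dia (p1 implies (p2 and not p2)):
1. not Dia (p1 implies (p2 and not p2)), 0
2. not (p1 implies (p2 and not p2)), 0   [neg-Dia-rule on 1 via 0R0]
3. p1, 0   [neg-implies-rule on 2]
4. not (p2 and not p2), 0   [neg-implies-rule on 2]
5. p2, 0   [neg-and-rule on 4 (branches; this branch)]
Accessibility: 0R0
The negation has an open branch (countermodel exists).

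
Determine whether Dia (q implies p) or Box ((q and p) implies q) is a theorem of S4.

Valid

Tableau for the negation not (Dia (q implies p) or Box ((q and p) implies q)):
1. not (Dia (q implies p) or Box ((q and p) implies q)), w0
2. not Dia (q implies p), w0
3. not Box ((q and p) implies q), w0
4. not (q implies p), w0
5. q, w0
6. not p, w0
7. not ((q and p) implies q), w1
8. q and p, w1
9. not q, w1
10. q, w1
11. p, w1
Accessibility: w0Rw0, w0Rw1, w1Rw1
Branch closes: q and not q both at w1.
All branches of the negation close; one closing branch shown above.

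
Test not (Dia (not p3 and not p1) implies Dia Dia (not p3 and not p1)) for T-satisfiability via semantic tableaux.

1. not (Dia (not p3 and not p1) implies Dia Dia (not p3 and not p1)), u
2. Dia (not p3 and not p1), u   [neg-implies-rule on 1]
3. not Dia Dia (not p3 and not p1), u   [neg-implies-rule on 1]
4. not Dia (not p3 and not p1), u   [neg-Dia-rule on 3 via uRu]
5. not (not p3 and not p1), u   [neg-Dia-rule on 4 via uRu]
6. p1, u   [neg-and-rule on 5 (branches; this branch)]
7. not p3 and not p1, v   [Dia-rule on 2: fresh world v, uRv]
8. not p3, v   [and-rule on 7]
9. not p1, v   [and-rule on 7]
10. not Dia (not p3 and not p1), v   [neg-Dia-rule on 3 via uRv]
11. not (not p3 and not p1), v   [neg-Dia-rule on 4 via uRv]
12. p1, v   [neg-and-rule on 11 (branches; this branch)]
Accessibility: uRu, uRv, vRv
Branch closes: p1 and not p1 both at v.
Every branch closes; the branch above is one of them.

Unsatisfiable (every branch closes)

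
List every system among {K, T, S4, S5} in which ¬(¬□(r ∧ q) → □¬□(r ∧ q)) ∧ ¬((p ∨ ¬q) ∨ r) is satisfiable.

S5-tableau for the formula:
1. ¬(¬□(r ∧ q) → □¬□(r ∧ q)) ∧ ¬((p ∨ ¬q) ∨ r), 0
2. ¬(¬□(r ∧ q) → □¬□(r ∧ q)), 0
3. ¬((p ∨ ¬q) ∨ r), 0
4. ¬□(r ∧ q), 0
5. ¬□¬□(r ∧ q), 0
6. ¬(p ∨ ¬q), 0
7. ¬r, 0
8. ¬p, 0
9. q, 0
10. ¬(r ∧ q), 1
11. ¬q, 1
12. □(r ∧ q), 2
13. r ∧ q, 0
14. r, 0
Accessibility: 0R0, 0R1, 0R2, 1R0, 1R1, 1R2, 2R0, 2R1, 2R2
Branch closes: r and ¬r both at 0.
Every branch closes (one shown): unsatisfiable in S5.
S4-tableau for the formula:
1. ¬(¬□(r ∧ q) → □¬□(r ∧ q)) ∧ ¬((p ∨ ¬q) ∨ r), 0
2. ¬(¬□(r ∧ q) → □¬□(r ∧ q)), 0
3. ¬((p ∨ ¬q) ∨ r), 0
4. ¬□(r ∧ q), 0
5. ¬□¬□(r ∧ q), 0
6. ¬(p ∨ ¬q), 0
7. ¬r, 0
8. ¬p, 0
9. q, 0
10. ¬(r ∧ q), 1
11. ¬q, 1
12. □(r ∧ q), 2
13. r ∧ q, 2
14. r, 2
15. q, 2
Accessibility: 0R0, 0R1, 0R2, 1R1, 2R2
Complete open branch: satisfiable in S4, hence also in K, T (this S4-model is also a K-model and a T-model).

K, T, S4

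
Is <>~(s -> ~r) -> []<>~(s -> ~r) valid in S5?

Tableau for the negation ~(<>~(s -> ~r) -> []<>~(s -> ~r)):
1. ~(<>~(s -> ~r) -> []<>~(s -> ~r)), w0
2. <>~(s -> ~r), w0   [~->-rule on 1]
3. ~[]<>~(s -> ~r), w0   [~->-rule on 1]
4. ~(s -> ~r), w1   [<>-rule on 2: fresh world w1, w0Rw1]
5. s, w1   [~->-rule on 4]
6. r, w1   [~->-rule on 4]
7. ~<>~(s -> ~r), w2   [~[]-rule on 3: fresh world w2, w0Rw2]
8. s -> ~r, w0   [~<>-rule on 7 via w2Rw0]
9. s -> ~r, w1   [~<>-rule on 7 via w2Rw1]
10. s -> ~r, w2   [~<>-rule on 7 via w2Rw2]
11. ~r, w0   [->-rule on 8 (branches; this branch)]
12. ~r, w1   [->-rule on 9 (branches; this branch)]
Accessibility: w0Rw0, w0Rw1, w0Rw2, w1Rw0, w1Rw1, w1Rw2, w2Rw0, w2Rw1, w2Rw2
Branch closes: r and ~r both at w1.
All branches of the negation close; one closing branch shown above.

Valid in S5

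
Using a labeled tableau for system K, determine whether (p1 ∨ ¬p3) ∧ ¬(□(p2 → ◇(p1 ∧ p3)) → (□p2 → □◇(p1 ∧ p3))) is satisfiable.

1. (p1 ∨ ¬p3) ∧ ¬(□(p2 → ◇(p1 ∧ p3)) → (□p2 → □◇(p1 ∧ p3))), w0
2. p1 ∨ ¬p3, w0   [∧-rule on 1]
3. ¬(□(p2 → ◇(p1 ∧ p3)) → (□p2 → □◇(p1 ∧ p3))), w0   [∧-rule on 1]
4. □(p2 → ◇(p1 ∧ p3)), w0   [¬→-rule on 3]
5. ¬(□p2 → □◇(p1 ∧ p3)), w0   [¬→-rule on 3]
6. □p2, w0   [¬→-rule on 5]
7. ¬□◇(p1 ∧ p3), w0   [¬→-rule on 5]
8. ¬p3, w0   [∨-rule on 2 (branches; this branch)]
9. ¬◇(p1 ∧ p3), w1   [¬□-rule on 7: fresh world w1, w0Rw1]
10. p2 → ◇(p1 ∧ p3), w1   [□-rule on 4 via w0Rw1]
11. p2, w1   [□-rule on 6 via w0Rw1]
12. ◇(p1 ∧ p3), w1   [→-rule on 10 (branches; this branch)]
13. p1 ∧ p3, w2   [◇-rule on 12: fresh world w2, w1Rw2]
14. p1, w2   [∧-rule on 13]
15. p3, w2   [∧-rule on 13]
16. ¬(p1 ∧ p3), w2   [¬◇-rule on 9 via w1Rw2]
17. ¬p3, w2   [¬∧-rule on 16 (branches; this branch)]
Accessibility: w0Rw1, w1Rw2
Branch closes: p3 and ¬p3 both at w2.
(One branch shown.) All branches close.

Unsatisfiable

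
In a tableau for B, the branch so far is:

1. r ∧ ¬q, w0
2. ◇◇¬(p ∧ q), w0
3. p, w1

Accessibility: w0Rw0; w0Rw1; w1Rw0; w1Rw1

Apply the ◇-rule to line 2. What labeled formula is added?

a fresh world w2 with w0Rw2, and ◇¬(p ∧ q) at w2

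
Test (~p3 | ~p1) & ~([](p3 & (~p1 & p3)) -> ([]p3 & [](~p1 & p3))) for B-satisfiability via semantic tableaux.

Unsatisfiable

1. (~p3 | ~p1) & ~([](p3 & (~p1 & p3)) -> ([]p3 & [](~p1 & p3))), w0
2. ~p3 | ~p1, w0
3. ~([](p3 & (~p1 & p3)) -> ([]p3 & [](~p1 & p3))), w0
4. [](p3 & (~p1 & p3)), w0
5. ~([]p3 & [](~p1 & p3)), w0
6. p3 & (~p1 & p3), w0
7. p3, w0
8. ~p1 & p3, w0
9. ~p1, w0
10. ~[](~p1 & p3), w0
11. ~(~p1 & p3), w1
12. p3 & (~p1 & p3), w1
13. p3, w1
14. ~p1 & p3, w1
15. ~p1, w1
16. ~p3, w1
Accessibility: w0Rw0, w0Rw1, w1Rw0, w1Rw1
Branch closes: p3 and ~p3 both at w1.
Every branch closes; the branch above is one of them.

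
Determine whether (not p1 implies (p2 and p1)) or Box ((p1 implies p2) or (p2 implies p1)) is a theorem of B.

Tableau for the negation not ((not p1 implies (p2 and p1)) or Box ((p1 implies p2) or (p2 implies p1))):
1. not ((not p1 implies (p2 and p1)) or Box ((p1 implies p2) or (p2 implies p1))), 0
2. not (not p1 implies (p2 and p1)), 0
3. not Box ((p1 implies p2) or (p2 implies p1)), 0
4. not p1, 0
5. not (p2 and p1), 0
6. not ((p1 implies p2) or (p2 implies p1)), 1
7. not (p1 implies p2), 1
8. not (p2 implies p1), 1
9. p1, 1
10. not p2, 1
11. p2, 1
12. not p1, 1
Accessibility: 0R0, 0R1, 1R0, 1R1
Branch closes: p2 and not p2 both at 1.
Every branch of the negation's tableau closes; the branch above is one of them.

Yes, valid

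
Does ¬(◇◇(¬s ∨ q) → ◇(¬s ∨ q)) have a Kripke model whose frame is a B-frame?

1. ¬(◇◇(¬s ∨ q) → ◇(¬s ∨ q)), u
2. ◇◇(¬s ∨ q), u   [¬→-rule on 1]
3. ¬◇(¬s ∨ q), u   [¬→-rule on 1]
4. ¬(¬s ∨ q), u   [¬◇-rule on 3 via uRu]
5. s, u   [¬∨-rule on 4]
6. ¬q, u   [¬∨-rule on 4]
7. ◇(¬s ∨ q), v   [◇-rule on 2: fresh world v, uRv]
8. ¬(¬s ∨ q), v   [¬◇-rule on 3 via uRv]
9. s, v   [¬∨-rule on 8]
10. ¬q, v   [¬∨-rule on 8]
11. ¬s ∨ q, w   [◇-rule on 7: fresh world w, vRw]
12. q, w   [∨-rule on 11 (branches; this branch)]
Accessibility: uRu, uRv, vRu, vRv, vRw, wRv, wRw

Satisfiable (open branch found)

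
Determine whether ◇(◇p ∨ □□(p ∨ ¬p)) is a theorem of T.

Yes, valid

Tableau for the negation ¬◇(◇p ∨ □□(p ∨ ¬p)):
1. ¬◇(◇p ∨ □□(p ∨ ¬p)), u
2. ¬(◇p ∨ □□(p ∨ ¬p)), u   [¬◇-rule on 1 via uRu]
3. ¬◇p, u   [¬∨-rule on 2]
4. ¬□□(p ∨ ¬p), u   [¬∨-rule on 2]
5. ¬p, u   [¬◇-rule on 3 via uRu]
6. ¬□(p ∨ ¬p), v   [¬□-rule on 4: fresh world v, uRv]
7. ¬(◇p ∨ □□(p ∨ ¬p)), v   [¬◇-rule on 1 via uRv]
8. ¬◇p, v   [¬∨-rule on 7]
9. ¬□□(p ∨ ¬p), v   [¬∨-rule on 7]
10. ¬p, v   [¬◇-rule on 3 via uRv]
11. ¬(p ∨ ¬p), w   [¬□-rule on 6: fresh world w, vRw]
12. ¬p, w   [¬∨-rule on 11]
13. p, w   [¬∨-rule on 11]
Accessibility: uRu, uRv, vRv, vRw, wRw
Branch closes: p and ¬p both at w.
All branches of the negation close; one closing branch shown above.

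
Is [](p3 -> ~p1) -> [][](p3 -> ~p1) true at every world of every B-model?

Tableau for the negation ~([](p3 -> ~p1) -> [][](p3 -> ~p1)):
1. ~([](p3 -> ~p1) -> [][](p3 -> ~p1)), w0
2. [](p3 -> ~p1), w0   [~->-rule on 1]
3. ~[][](p3 -> ~p1), w0   [~->-rule on 1]
4. p3 -> ~p1, w0   [[]-rule on 2 via w0Rw0]
5. ~p1, w0   [->-rule on 4 (branches; this branch)]
6. ~[](p3 -> ~p1), w1   [~[]-rule on 3: fresh world w1, w0Rw1]
7. p3 -> ~p1, w1   [[]-rule on 2 via w0Rw1]
8. ~p1, w1   [->-rule on 7 (branches; this branch)]
9. ~(p3 -> ~p1), w2   [~[]-rule on 6: fresh world w2, w1Rw2]
10. p3, w2   [~->-rule on 9]
11. p1, w2   [~->-rule on 9]
Accessibility: w0Rw0, w0Rw1, w1Rw0, w1Rw1, w1Rw2, w2Rw1, w2Rw2
The negation has an open branch (countermodel exists).

Invalid (countermodel exists)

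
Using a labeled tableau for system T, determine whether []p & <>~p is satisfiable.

1. []p & <>~p, w0
2. []p, w0   [&-rule on 1]
3. <>~p, w0   [&-rule on 1]
4. p, w0   [[]-rule on 2 via w0Rw0]
5. ~p, w1   [<>-rule on 3: fresh world w1, w0Rw1]
6. p, w1   [[]-rule on 2 via w0Rw1]
Accessibility: w0Rw0, w0Rw1, w1Rw1
Branch closes: p and ~p both at w1.
Every branch closes; the branch above is one of them.

No, unsatisfiable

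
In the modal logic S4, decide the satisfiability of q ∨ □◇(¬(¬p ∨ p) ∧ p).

Yes, satisfiable

1. q ∨ □◇(¬(¬p ∨ p) ∧ p), u
2. q, u
Accessibility: uRu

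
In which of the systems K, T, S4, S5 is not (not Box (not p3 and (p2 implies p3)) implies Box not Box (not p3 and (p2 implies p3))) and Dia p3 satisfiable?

S4-tableau for the formula:
1. not (not Box (not p3 and (p2 implies p3)) implies Box not Box (not p3 and (p2 implies p3))) and Dia p3, w0
2. not (not Box (not p3 and (p2 implies p3)) implies Box not Box (not p3 and (p2 implies p3))), w0
3. Dia p3, w0
4. not Box (not p3 and (p2 implies p3)), w0
5. not Box not Box (not p3 and (p2 implies p3)), w0
6. p3, w1
7. not (not p3 and (p2 implies p3)), w2
8. not (p2 implies p3), w2
9. p2, w2
10. not p3, w2
11. Box (not p3 and (p2 implies p3)), w3
12. not p3 and (p2 implies p3), w3
13. not p3, w3
14. p2 implies p3, w3
15. not p2, w3
Accessibility: w0Rw0, w0Rw1, w0Rw2, w0Rw3, w1Rw1, w2Rw2, w3Rw3
Complete open branch: satisfiable in S4, hence also in K, T (this S4-model is also a K-model and a T-model).
S5-tableau for the formula:
1. not (not Box (not p3 and (p2 implies p3)) implies Box not Box (not p3 and (p2 implies p3))) and Dia p3, w0
2. not (not Box (not p3 and (p2 implies p3)) implies Box not Box (not p3 and (p2 implies p3))), w0
3. Dia p3, w0
4. not Box (not p3 and (p2 implies p3)), w0
5. not Box not Box (not p3 and (p2 implies p3)), w0
6. p3, w1
7. not (not p3 and (p2 implies p3)), w2
8. not (p2 implies p3), w2
9. p2, w2
10. not p3, w2
11. Box (not p3 and (p2 implies p3)), w3
12. not p3 and (p2 implies p3), w0
13. not p3, w0
14. p2 implies p3, w0
15. not p3 and (p2 implies p3), w1
16. not p3, w1
17. p2 implies p3, w1
Accessibility: w0Rw0, w0Rw1, w0Rw2, w0Rw3, w1Rw0, w1Rw1, w1Rw2, w1Rw3, w2Rw0, w2Rw1, w2Rw2, w2Rw3, w3Rw0, w3Rw1, w3Rw2, w3Rw3
Branch closes: p3 and not p3 both at w1.
Every branch closes (one shown): unsatisfiable in S5.

K, T, S4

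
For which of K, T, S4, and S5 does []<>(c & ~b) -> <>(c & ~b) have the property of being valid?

T, S4, S5

K-tableau for the negation ~([]<>(c & ~b) -> <>(c & ~b)):
1. ~([]<>(c & ~b) -> <>(c & ~b)), u
2. []<>(c & ~b), u
3. ~<>(c & ~b), u
Complete open branch: countermodel on a K-frame, so not valid in K.
T-tableau for the negation ~([]<>(c & ~b) -> <>(c & ~b)):
1. ~([]<>(c & ~b) -> <>(c & ~b)), u
2. []<>(c & ~b), u
3. ~<>(c & ~b), u
4. <>(c & ~b), u
5. ~(c & ~b), u
6. b, u
7. c & ~b, v
8. c, v
9. ~b, v
10. <>(c & ~b), v
11. ~(c & ~b), v
12. b, v
Accessibility: uRu, uRv, vRv
Branch closes: b and ~b both at v.
Every branch closes (one shown): valid in T, hence also in S4, S5 (every theorem of T is a theorem of S4 and S5).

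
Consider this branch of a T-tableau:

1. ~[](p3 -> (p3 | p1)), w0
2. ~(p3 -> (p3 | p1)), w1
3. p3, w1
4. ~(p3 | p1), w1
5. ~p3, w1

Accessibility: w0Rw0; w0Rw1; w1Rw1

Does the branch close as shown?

Both p3 and ~p3 appear at w1.

Closed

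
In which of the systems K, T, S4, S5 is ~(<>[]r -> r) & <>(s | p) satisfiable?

K, T, S4

S5-tableau for the formula:
1. ~(<>[]r -> r) & <>(s | p), u
2. ~(<>[]r -> r), u
3. <>(s | p), u
4. <>[]r, u
5. ~r, u
6. s | p, v
7. p, v
8. []r, w
9. r, u
Accessibility: uRu, uRv, uRw, vRu, vRv, vRw, wRu, wRv, wRw
Branch closes: r and ~r both at u.
Every branch closes (one shown): unsatisfiable in S5.
S4-tableau for the formula:
1. ~(<>[]r -> r) & <>(s | p), u
2. ~(<>[]r -> r), u
3. <>(s | p), u
4. <>[]r, u
5. ~r, u
6. s | p, v
7. p, v
8. []r, w
9. r, w
Accessibility: uRu, uRv, uRw, vRv, wRw
Complete open branch: satisfiable in S4, hence also in K, T (this S4-model is also a K-model and a T-model).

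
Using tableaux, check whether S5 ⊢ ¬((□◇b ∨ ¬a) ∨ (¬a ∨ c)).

Not valid

Tableau for the negation (□◇b ∨ ¬a) ∨ (¬a ∨ c):
1. (□◇b ∨ ¬a) ∨ (¬a ∨ c), w0
2. ¬a ∨ c, w0
3. c, w0
Accessibility: w0Rw0
The negation has an open branch (countermodel exists).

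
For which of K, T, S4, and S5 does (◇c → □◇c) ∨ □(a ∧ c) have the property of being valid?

S5

S5-tableau for the negation ¬((◇c → □◇c) ∨ □(a ∧ c)):
1. ¬((◇c → □◇c) ∨ □(a ∧ c)), 0
2. ¬(◇c → □◇c), 0
3. ¬□(a ∧ c), 0
4. ◇c, 0
5. ¬□◇c, 0
6. ¬(a ∧ c), 1
7. ¬a, 1
8. c, 2
9. ¬◇c, 3
10. ¬c, 0
11. ¬c, 1
12. ¬c, 2
Accessibility: 0R0, 0R1, 0R2, 0R3, 1R0, 1R1, 1R2, 1R3, 2R0, 2R1, 2R2, 2R3, 3R0, 3R1, 3R2, 3R3
Branch closes: c and ¬c both at 2.
Every branch closes (one shown): valid in S5.
S4-tableau for the negation ¬((◇c → □◇c) ∨ □(a ∧ c)):
1. ¬((◇c → □◇c) ∨ □(a ∧ c)), 0
2. ¬(◇c → □◇c), 0
3. ¬□(a ∧ c), 0
4. ◇c, 0
5. ¬□◇c, 0
6. ¬(a ∧ c), 1
7. ¬c, 1
8. c, 2
9. ¬◇c, 3
10. ¬c, 3
Accessibility: 0R0, 0R1, 0R2, 0R3, 1R1, 2R2, 3R3
Complete open branch: countermodel on an S4-frame, so not valid in S4, nor in K, T (the same frame is also a K-frame and a T-frame).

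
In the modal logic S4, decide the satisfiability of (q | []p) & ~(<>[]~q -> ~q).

Satisfiable (open branch found)

1. (q | []p) & ~(<>[]~q -> ~q), 0
2. q | []p, 0
3. ~(<>[]~q -> ~q), 0
4. <>[]~q, 0
5. q, 0
6. []p, 0
7. p, 0
8. []~q, 1
9. p, 1
10. ~q, 1
Accessibility: 0R0, 0R1, 1R1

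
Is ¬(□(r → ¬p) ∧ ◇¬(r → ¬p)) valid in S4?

Yes, valid

Tableau for the negation □(r → ¬p) ∧ ◇¬(r → ¬p):
1. □(r → ¬p) ∧ ◇¬(r → ¬p), w0
2. □(r → ¬p), w0
3. ◇¬(r → ¬p), w0
4. r → ¬p, w0
5. ¬p, w0
6. ¬(r → ¬p), w1
7. r, w1
8. p, w1
9. r → ¬p, w1
10. ¬p, w1
Accessibility: w0Rw0, w0Rw1, w1Rw1
Branch closes: p and ¬p both at w1.
Every branch of the negation's tableau closes; the branch above is one of them.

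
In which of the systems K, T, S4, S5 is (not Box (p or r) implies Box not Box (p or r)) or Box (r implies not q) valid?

S5-tableau for the negation not ((not Box (p or r) implies Box not Box (p or r)) or Box (r implies not q)):
1. not ((not Box (p or r) implies Box not Box (p or r)) or Box (r implies not q)), w0
2. not (not Box (p or r) implies Box not Box (p or r)), w0
3. not Box (r implies not q), w0
4. not Box (p or r), w0
5. not Box not Box (p or r), w0
6. not (r implies not q), w1
7. r, w1
8. q, w1
9. not (p or r), w2
10. not p, w2
11. not r, w2
12. Box (p or r), w3
13. p or r, w0
14. p or r, w1
15. p or r, w2
16. p or r, w3
17. r, w0
18. r, w2
Accessibility: w0Rw0, w0Rw1, w0Rw2, w0Rw3, w1Rw0, w1Rw1, w1Rw2, w1Rw3, w2Rw0, w2Rw1, w2Rw2, w2Rw3, w3Rw0, w3Rw1, w3Rw2, w3Rw3
Branch closes: r and not r both at w2.
Every branch closes (one shown): valid in S5.
S4-tableau for the negation not ((not Box (p or r) implies Box not Box (p or r)) or Box (r implies not q)):
1. not ((not Box (p or r) implies Box not Box (p or r)) or Box (r implies not q)), w0
2. not (not Box (p or r) implies Box not Box (p or r)), w0
3. not Box (r implies not q), w0
4. not Box (p or r), w0
5. not Box not Box (p or r), w0
6. not (r implies not q), w1
7. r, w1
8. q, w1
9. not (p or r), w2
10. not p, w2
11. not r, w2
12. Box (p or r), w3
13. p or r, w3
14. r, w3
Accessibility: w0Rw0, w0Rw1, w0Rw2, w0Rw3, w1Rw1, w2Rw2, w3Rw3
Complete open branch: countermodel on an S4-frame, so not valid in S4, nor in K, T (the same frame is also a K-frame and a T-frame).

S5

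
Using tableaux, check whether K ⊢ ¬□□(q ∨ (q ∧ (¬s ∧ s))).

Invalid (countermodel exists)

Tableau for the negation □□(q ∨ (q ∧ (¬s ∧ s))):
1. □□(q ∨ (q ∧ (¬s ∧ s))), u
The negation has an open branch (countermodel exists).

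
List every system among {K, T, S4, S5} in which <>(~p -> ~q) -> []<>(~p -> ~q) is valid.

S5-tableau for the negation ~(<>(~p -> ~q) -> []<>(~p -> ~q)):
1. ~(<>(~p -> ~q) -> []<>(~p -> ~q)), w0
2. <>(~p -> ~q), w0
3. ~[]<>(~p -> ~q), w0
4. ~p -> ~q, w1
5. ~q, w1
6. ~<>(~p -> ~q), w2
7. ~(~p -> ~q), w0
8. ~p, w0
9. q, w0
10. ~(~p -> ~q), w1
11. ~p, w1
12. q, w1
Accessibility: w0Rw0, w0Rw1, w0Rw2, w1Rw0, w1Rw1, w1Rw2, w2Rw0, w2Rw1, w2Rw2
Branch closes: q and ~q both at w1.
Every branch closes (one shown): valid in S5.
S4-tableau for the negation ~(<>(~p -> ~q) -> []<>(~p -> ~q)):
1. ~(<>(~p -> ~q) -> []<>(~p -> ~q)), w0
2. <>(~p -> ~q), w0
3. ~[]<>(~p -> ~q), w0
4. ~p -> ~q, w1
5. ~q, w1
6. ~<>(~p -> ~q), w2
7. ~(~p -> ~q), w2
8. ~p, w2
9. q, w2
Accessibility: w0Rw0, w0Rw1, w0Rw2, w1Rw1, w2Rw2
Complete open branch: countermodel on an S4-frame, so not valid in S4, nor in K, T (the same frame is also a K-frame and a T-frame).

S5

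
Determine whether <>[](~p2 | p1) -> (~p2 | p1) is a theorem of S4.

Tableau for the negation ~(<>[](~p2 | p1) -> (~p2 | p1)):
1. ~(<>[](~p2 | p1) -> (~p2 | p1)), w0
2. <>[](~p2 | p1), w0   [~->-rule on 1]
3. ~(~p2 | p1), w0   [~->-rule on 1]
4. p2, w0   [~|-rule on 3]
5. ~p1, w0   [~|-rule on 3]
6. [](~p2 | p1), w1   [<>-rule on 2: fresh world w1, w0Rw1]
7. ~p2 | p1, w1   [[]-rule on 6 via w1Rw1]
8. p1, w1   [|-rule on 7 (branches; this branch)]
Accessibility: w0Rw0, w0Rw1, w1Rw1
The negation has an open branch (countermodel exists).

Not valid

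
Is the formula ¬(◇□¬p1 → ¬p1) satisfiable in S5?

Unsatisfiable (every branch closes)

1. ¬(◇□¬p1 → ¬p1), 0
2. ◇□¬p1, 0
3. p1, 0
4. □¬p1, 1
5. ¬p1, 0
Accessibility: 0R0, 0R1, 1R0, 1R1
Branch closes: p1 and ¬p1 both at 0.
All branches of the tableau close; one closing branch shown above.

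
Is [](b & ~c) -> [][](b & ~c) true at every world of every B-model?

Tableau for the negation ~([](b & ~c) -> [][](b & ~c)):
1. ~([](b & ~c) -> [][](b & ~c)), u
2. [](b & ~c), u
3. ~[][](b & ~c), u
4. b & ~c, u
5. b, u
6. ~c, u
7. ~[](b & ~c), v
8. b & ~c, v
9. b, v
10. ~c, v
11. ~(b & ~c), w
12. c, w
Accessibility: uRu, uRv, vRu, vRv, vRw, wRv, wRw
The negation has an open branch (countermodel exists).

No, not valid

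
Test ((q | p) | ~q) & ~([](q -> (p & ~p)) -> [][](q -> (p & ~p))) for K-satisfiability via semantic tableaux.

Satisfiable (open branch found)

1. ((q | p) | ~q) & ~([](q -> (p & ~p)) -> [][](q -> (p & ~p))), u
2. (q | p) | ~q, u   [&-rule on 1]
3. ~([](q -> (p & ~p)) -> [][](q -> (p & ~p))), u   [&-rule on 1]
4. [](q -> (p & ~p)), u   [~->-rule on 3]
5. ~[][](q -> (p & ~p)), u   [~->-rule on 3]
6. ~q, u   [|-rule on 2 (branches; this branch)]
7. ~[](q -> (p & ~p)), v   [~[]-rule on 5: fresh world v, uRv]
8. q -> (p & ~p), v   [[]-rule on 4 via uRv]
9. ~q, v   [->-rule on 8 (branches; this branch)]
10. ~(q -> (p & ~p)), w   [~[]-rule on 7: fresh world w, vRw]
11. q, w   [~->-rule on 10]
12. ~(p & ~p), w   [~->-rule on 10]
13. p, w   [~&-rule on 12 (branches; this branch)]
Accessibility: uRv, vRw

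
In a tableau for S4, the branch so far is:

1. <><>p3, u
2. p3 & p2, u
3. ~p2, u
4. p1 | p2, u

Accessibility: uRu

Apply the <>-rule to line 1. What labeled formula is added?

a fresh world v with uRv, and <>p3 at v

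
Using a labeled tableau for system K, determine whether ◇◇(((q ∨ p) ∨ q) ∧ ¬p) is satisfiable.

1. ◇◇(((q ∨ p) ∨ q) ∧ ¬p), 0
2. ◇(((q ∨ p) ∨ q) ∧ ¬p), 1
3. ((q ∨ p) ∨ q) ∧ ¬p, 2
4. (q ∨ p) ∨ q, 2
5. ¬p, 2
6. q, 2
Accessibility: 0R1, 1R2

Satisfiable (open branch found)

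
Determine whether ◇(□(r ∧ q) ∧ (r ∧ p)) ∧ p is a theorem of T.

Tableau for the negation ¬(◇(□(r ∧ q) ∧ (r ∧ p)) ∧ p):
1. ¬(◇(□(r ∧ q) ∧ (r ∧ p)) ∧ p), u
2. ¬p, u   [¬∧-rule on 1 (branches; this branch)]
Accessibility: uRu
The negation has an open branch (countermodel exists).

Not valid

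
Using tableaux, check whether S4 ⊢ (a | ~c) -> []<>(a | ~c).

No, not valid

Tableau for the negation ~((a | ~c) -> []<>(a | ~c)):
1. ~((a | ~c) -> []<>(a | ~c)), 0
2. a | ~c, 0
3. ~[]<>(a | ~c), 0
4. ~c, 0
5. ~<>(a | ~c), 1
6. ~(a | ~c), 1
7. ~a, 1
8. c, 1
Accessibility: 0R0, 0R1, 1R1
The negation has an open branch (countermodel exists).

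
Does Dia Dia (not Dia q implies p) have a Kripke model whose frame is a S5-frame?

1. Dia Dia (not Dia q implies p), w0
2. Dia (not Dia q implies p), w1
3. not Dia q implies p, w2
4. p, w2
Accessibility: w0Rw0, w0Rw1, w0Rw2, w1Rw0, w1Rw1, w1Rw2, w2Rw0, w2Rw1, w2Rw2

Satisfiable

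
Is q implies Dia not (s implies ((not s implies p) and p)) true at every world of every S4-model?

Tableau for the negation not (q implies Dia not (s implies ((not s implies p) and p))):
1. not (q implies Dia not (s implies ((not s implies p) and p))), u
2. q, u
3. not Dia not (s implies ((not s implies p) and p)), u
4. s implies ((not s implies p) and p), u
5. (not s implies p) and p, u
6. not s implies p, u
7. p, u
Accessibility: uRu
The negation has an open branch (countermodel exists).

Not valid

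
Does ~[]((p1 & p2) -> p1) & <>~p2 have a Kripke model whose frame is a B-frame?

Unsatisfiable (every branch closes)

1. ~[]((p1 & p2) -> p1) & <>~p2, 0
2. ~[]((p1 & p2) -> p1), 0   [&-rule on 1]
3. <>~p2, 0   [&-rule on 1]
4. ~((p1 & p2) -> p1), 1   [~[]-rule on 2: fresh world 1, 0R1]
5. p1 & p2, 1   [~->-rule on 4]
6. ~p1, 1   [~->-rule on 4]
7. p1, 1   [&-rule on 5]
8. p2, 1   [&-rule on 5]
Accessibility: 0R0, 0R1, 1R0, 1R1
Branch closes: p1 and ~p1 both at 1.
All branches of the tableau close; one closing branch shown above.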